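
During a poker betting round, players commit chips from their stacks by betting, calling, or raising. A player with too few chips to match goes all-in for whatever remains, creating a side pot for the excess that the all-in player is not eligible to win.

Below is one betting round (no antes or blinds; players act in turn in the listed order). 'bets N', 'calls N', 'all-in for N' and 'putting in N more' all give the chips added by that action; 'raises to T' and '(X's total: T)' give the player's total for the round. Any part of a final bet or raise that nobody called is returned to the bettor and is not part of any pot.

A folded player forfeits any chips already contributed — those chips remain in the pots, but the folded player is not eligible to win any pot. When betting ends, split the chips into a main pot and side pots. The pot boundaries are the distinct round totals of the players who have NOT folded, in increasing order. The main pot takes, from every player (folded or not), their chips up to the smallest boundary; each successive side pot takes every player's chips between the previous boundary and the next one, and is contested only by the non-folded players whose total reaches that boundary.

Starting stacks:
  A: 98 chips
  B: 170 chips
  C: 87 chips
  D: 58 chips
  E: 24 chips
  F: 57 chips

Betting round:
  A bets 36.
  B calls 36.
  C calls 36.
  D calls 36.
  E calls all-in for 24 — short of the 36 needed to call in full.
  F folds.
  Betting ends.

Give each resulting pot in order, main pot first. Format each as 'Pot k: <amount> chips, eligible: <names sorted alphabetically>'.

Pot 1: 120 chips, eligible: A, B, C, D, E
Pot 2: 48 chips, eligible: A, B, C, D

Derivation:
Contributions: A=36, B=36, C=36, D=36, E=24
Folded: F
Pot levels (distinct totals of non-folded players): 24, 36
Layer 1-24: 24 each from A, B, C, D, E = 24*5 = 120 chips; eligible A, B, C, D, E
Layer 25-36: 12 each from A, B, C, D = 12*4 = 48 chips; eligible A, B, C, D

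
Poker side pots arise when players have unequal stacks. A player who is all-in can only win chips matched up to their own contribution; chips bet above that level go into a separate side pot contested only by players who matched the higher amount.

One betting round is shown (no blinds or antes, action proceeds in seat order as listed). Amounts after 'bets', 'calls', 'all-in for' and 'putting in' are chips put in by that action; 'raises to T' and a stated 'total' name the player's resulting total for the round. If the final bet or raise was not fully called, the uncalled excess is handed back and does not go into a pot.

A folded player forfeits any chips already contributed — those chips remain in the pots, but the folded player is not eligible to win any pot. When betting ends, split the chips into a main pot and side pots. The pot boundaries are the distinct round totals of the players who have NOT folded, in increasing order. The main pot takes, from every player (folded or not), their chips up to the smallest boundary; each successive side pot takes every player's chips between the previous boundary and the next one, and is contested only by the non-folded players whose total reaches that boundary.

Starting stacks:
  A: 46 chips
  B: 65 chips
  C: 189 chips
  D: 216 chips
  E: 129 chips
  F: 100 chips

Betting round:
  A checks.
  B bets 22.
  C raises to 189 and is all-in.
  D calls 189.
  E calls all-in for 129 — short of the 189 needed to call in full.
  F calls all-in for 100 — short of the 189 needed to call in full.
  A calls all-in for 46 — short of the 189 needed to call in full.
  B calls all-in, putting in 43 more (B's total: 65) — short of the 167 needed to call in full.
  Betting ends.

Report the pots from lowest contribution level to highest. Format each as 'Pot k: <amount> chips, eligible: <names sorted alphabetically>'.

Contributions: A=46, B=65, C=189, D=189, E=129, F=100
Pot levels (distinct totals of non-folded players): 46, 65, 100, 129, 189
Layer 1-46: 46 each from A, B, C, D, E, F = 46*6 = 276 chips; eligible A, B, C, D, E, F
Layer 47-65: 19 each from B, C, D, E, F = 19*5 = 95 chips; eligible B, C, D, E, F
Layer 66-100: 35 each from C, D, E, F = 35*4 = 140 chips; eligible C, D, E, F
Layer 101-129: 29 each from C, D, E = 29*3 = 87 chips; eligible C, D, E
Layer 130-189: 60 each from C, D = 60*2 = 120 chips; eligible C, D

Pot 1: 276 chips, eligible: A, B, C, D, E, F
Pot 2: 95 chips, eligible: B, C, D, E, F
Pot 3: 140 chips, eligible: C, D, E, F
Pot 4: 87 chips, eligible: C, D, E
Pot 5: 120 chips, eligible: C, D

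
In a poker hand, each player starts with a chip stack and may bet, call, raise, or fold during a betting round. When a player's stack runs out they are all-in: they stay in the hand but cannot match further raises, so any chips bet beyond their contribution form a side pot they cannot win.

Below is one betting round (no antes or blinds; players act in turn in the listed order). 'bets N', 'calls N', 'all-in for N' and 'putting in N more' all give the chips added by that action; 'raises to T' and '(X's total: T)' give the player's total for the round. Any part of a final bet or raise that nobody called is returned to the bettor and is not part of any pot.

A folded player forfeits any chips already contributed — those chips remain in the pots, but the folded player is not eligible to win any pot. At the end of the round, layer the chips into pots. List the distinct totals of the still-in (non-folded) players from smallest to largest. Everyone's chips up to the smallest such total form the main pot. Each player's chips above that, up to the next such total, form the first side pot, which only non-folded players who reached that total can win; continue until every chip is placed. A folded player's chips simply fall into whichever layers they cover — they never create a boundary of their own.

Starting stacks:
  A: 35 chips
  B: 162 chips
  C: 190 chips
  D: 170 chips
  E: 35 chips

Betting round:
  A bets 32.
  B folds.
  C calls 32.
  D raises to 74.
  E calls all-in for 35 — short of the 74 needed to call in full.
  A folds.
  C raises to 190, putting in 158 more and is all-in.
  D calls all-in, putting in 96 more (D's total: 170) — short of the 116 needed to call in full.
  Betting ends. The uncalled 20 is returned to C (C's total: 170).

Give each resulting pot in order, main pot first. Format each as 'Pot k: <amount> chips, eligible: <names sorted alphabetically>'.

Contributions (after 20 returned to C): A=32, C=170, D=170, E=35
Folded: A, B
Pot levels (distinct totals of non-folded players): 35, 170
Layer 1-35: A 32 + C 35 + D 35 + E 35 = 137 chips; eligible C, D, E
Layer 36-170: 135 each from C, D = 135*2 = 270 chips; eligible C, D

Pot 1: 137 chips, eligible: C, D, E
Pot 2: 270 chips, eligible: C, D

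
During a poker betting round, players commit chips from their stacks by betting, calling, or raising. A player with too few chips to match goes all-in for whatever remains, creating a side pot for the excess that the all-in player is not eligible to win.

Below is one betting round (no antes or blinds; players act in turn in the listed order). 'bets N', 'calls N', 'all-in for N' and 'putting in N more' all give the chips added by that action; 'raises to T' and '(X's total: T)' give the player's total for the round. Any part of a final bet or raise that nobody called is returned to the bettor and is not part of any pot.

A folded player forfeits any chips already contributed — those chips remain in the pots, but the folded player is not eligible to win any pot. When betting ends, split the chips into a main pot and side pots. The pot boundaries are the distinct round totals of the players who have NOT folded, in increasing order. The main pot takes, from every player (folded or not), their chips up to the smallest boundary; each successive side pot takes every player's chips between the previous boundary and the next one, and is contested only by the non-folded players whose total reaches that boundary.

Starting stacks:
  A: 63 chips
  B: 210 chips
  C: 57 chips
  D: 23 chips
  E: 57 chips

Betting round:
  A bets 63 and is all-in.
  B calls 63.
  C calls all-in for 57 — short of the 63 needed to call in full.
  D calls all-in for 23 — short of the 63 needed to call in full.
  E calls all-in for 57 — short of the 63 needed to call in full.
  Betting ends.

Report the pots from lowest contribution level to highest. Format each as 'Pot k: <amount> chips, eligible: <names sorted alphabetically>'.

Contributions: A=63, B=63, C=57, D=23, E=57
Pot levels (distinct totals of non-folded players): 23, 57, 63
Layer 1-23: 23 each from A, B, C, D, E = 23*5 = 115 chips; eligible A, B, C, D, E
Layer 24-57: 34 each from A, B, C, E = 34*4 = 136 chips; eligible A, B, C, E
Layer 58-63: 6 each from A, B = 6*2 = 12 chips; eligible A, B

Pot 1: 115 chips, eligible: A, B, C, D, E
Pot 2: 136 chips, eligible: A, B, C, E
Pot 3: 12 chips, eligible: A, B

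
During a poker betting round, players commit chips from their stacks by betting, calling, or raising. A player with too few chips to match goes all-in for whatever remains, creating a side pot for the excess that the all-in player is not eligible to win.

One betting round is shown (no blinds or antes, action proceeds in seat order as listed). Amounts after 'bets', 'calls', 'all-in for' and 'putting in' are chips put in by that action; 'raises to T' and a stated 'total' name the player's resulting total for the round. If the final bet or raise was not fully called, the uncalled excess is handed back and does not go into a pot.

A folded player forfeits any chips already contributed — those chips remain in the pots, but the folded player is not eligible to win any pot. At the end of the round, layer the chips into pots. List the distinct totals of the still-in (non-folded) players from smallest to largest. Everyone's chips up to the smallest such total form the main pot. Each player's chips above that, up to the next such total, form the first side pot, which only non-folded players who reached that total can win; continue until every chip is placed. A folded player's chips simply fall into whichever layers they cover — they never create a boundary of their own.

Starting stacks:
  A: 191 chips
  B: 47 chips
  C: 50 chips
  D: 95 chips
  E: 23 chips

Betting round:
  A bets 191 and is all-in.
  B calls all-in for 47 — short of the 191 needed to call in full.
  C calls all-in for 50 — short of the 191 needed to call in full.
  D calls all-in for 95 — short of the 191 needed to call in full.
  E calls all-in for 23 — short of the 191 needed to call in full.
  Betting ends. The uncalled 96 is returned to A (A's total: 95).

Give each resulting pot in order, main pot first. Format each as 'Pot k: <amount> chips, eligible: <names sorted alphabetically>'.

Pot 1: 115 chips, eligible: A, B, C, D, E
Pot 2: 96 chips, eligible: A, B, C, D
Pot 3: 9 chips, eligible: A, C, D
Pot 4: 90 chips, eligible: A, D

Derivation:
Contributions (after 96 returned to A): A=95, B=47, C=50, D=95, E=23
Pot levels (distinct totals of non-folded players): 23, 47, 50, 95
Layer 1-23: 23 each from A, B, C, D, E = 23*5 = 115 chips; eligible A, B, C, D, E
Layer 24-47: 24 each from A, B, C, D = 24*4 = 96 chips; eligible A, B, C, D
Layer 48-50: 3 each from A, C, D = 3*3 = 9 chips; eligible A, C, D
Layer 51-95: 45 each from A, D = 45*2 = 90 chips; eligible A, D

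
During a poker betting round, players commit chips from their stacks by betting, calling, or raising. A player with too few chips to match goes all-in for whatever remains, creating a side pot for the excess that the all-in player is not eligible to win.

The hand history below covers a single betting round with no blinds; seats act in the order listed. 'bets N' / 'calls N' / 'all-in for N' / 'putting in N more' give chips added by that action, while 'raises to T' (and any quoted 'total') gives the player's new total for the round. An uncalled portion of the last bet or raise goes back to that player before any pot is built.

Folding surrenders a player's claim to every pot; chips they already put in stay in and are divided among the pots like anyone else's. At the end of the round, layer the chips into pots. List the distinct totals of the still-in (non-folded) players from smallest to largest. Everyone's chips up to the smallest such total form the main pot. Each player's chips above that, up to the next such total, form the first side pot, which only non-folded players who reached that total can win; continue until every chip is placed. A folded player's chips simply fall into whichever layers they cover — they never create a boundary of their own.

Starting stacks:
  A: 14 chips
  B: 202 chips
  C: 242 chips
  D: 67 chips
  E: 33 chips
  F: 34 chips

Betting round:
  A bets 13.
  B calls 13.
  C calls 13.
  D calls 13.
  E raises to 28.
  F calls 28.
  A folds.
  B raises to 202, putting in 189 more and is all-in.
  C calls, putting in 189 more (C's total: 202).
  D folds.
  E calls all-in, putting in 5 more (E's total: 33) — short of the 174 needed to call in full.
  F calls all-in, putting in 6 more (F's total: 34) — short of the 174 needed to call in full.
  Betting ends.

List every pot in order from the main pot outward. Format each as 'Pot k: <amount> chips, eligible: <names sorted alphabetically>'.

Pot 1: 158 chips, eligible: B, C, E, F
Pot 2: 3 chips, eligible: B, C, F
Pot 3: 336 chips, eligible: B, C

Derivation:
Contributions: A=13, B=202, C=202, D=13, E=33, F=34
Folded: A, D
Pot levels (distinct totals of non-folded players): 33, 34, 202
Layer 1-33: A 13 + B 33 + C 33 + D 13 + E 33 + F 33 = 158 chips; eligible B, C, E, F
Layer 34-34: 1 each from B, C, F = 1*3 = 3 chips; eligible B, C, F
Layer 35-202: 168 each from B, C = 168*2 = 336 chips; eligible B, C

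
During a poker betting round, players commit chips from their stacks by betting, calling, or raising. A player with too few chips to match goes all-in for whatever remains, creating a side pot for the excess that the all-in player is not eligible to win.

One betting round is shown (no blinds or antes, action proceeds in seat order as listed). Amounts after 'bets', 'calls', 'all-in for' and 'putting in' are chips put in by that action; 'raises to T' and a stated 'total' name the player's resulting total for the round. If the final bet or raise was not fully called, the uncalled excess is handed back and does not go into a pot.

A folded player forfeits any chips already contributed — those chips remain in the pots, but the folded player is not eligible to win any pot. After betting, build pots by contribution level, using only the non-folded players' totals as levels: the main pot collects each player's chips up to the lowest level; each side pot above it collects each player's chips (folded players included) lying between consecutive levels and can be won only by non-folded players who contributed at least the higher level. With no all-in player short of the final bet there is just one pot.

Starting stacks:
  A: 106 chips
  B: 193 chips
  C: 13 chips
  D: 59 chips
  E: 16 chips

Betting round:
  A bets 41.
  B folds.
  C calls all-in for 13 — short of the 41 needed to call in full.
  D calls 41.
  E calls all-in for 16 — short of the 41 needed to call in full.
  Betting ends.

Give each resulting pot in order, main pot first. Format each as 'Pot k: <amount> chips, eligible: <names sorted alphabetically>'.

Contributions: A=41, C=13, D=41, E=16
Folded: B
Pot levels (distinct totals of non-folded players): 13, 16, 41
Layer 1-13: 13 each from A, C, D, E = 13*4 = 52 chips; eligible A, C, D, E
Layer 14-16: 3 each from A, D, E = 3*3 = 9 chips; eligible A, D, E
Layer 17-41: 25 each from A, D = 25*2 = 50 chips; eligible A, D

Pot 1: 52 chips, eligible: A, C, D, E
Pot 2: 9 chips, eligible: A, D, E
Pot 3: 50 chips, eligible: A, D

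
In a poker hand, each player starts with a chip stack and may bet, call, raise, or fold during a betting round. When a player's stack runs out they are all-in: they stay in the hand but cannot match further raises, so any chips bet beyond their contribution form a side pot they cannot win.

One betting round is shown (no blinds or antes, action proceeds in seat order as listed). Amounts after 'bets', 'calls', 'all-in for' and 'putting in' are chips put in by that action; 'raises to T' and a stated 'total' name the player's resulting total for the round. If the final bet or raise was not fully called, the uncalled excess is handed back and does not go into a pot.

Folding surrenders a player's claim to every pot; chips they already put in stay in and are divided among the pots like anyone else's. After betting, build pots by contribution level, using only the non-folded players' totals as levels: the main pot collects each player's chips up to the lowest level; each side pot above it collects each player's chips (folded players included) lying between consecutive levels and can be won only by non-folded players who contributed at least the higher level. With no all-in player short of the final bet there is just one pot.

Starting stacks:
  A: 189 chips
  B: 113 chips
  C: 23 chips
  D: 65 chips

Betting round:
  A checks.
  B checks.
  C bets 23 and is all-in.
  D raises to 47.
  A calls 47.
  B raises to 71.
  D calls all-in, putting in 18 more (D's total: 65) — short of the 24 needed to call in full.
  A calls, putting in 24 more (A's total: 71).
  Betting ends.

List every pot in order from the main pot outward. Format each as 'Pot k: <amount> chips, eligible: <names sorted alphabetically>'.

Contributions: A=71, B=71, C=23, D=65
Pot levels (distinct totals of non-folded players): 23, 65, 71
Layer 1-23: 23 each from A, B, C, D = 23*4 = 92 chips; eligible A, B, C, D
Layer 24-65: 42 each from A, B, D = 42*3 = 126 chips; eligible A, B, D
Layer 66-71: 6 each from A, B = 6*2 = 12 chips; eligible A, B

Pot 1: 92 chips, eligible: A, B, C, D
Pot 2: 126 chips, eligible: A, B, D
Pot 3: 12 chips, eligible: A, B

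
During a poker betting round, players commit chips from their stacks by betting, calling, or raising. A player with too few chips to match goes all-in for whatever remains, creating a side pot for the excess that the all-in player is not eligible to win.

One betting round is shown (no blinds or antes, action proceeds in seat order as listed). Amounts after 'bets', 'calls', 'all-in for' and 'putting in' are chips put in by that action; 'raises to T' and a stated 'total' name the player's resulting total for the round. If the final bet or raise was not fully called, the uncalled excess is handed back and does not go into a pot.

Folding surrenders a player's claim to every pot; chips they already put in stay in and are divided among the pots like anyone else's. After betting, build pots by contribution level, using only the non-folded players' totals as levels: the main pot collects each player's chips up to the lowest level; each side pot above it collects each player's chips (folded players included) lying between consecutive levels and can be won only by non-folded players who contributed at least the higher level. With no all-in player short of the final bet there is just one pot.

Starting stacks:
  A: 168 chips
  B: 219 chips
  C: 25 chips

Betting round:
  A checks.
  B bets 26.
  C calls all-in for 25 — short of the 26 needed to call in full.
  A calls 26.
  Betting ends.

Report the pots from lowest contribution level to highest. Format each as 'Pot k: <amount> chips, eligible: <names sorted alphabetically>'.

Contributions: A=26, B=26, C=25
Pot levels (distinct totals of non-folded players): 25, 26
Layer 1-25: 25 each from A, B, C = 25*3 = 75 chips; eligible A, B, C
Layer 26-26: 1 each from A, B = 1*2 = 2 chips; eligible A, B

Pot 1: 75 chips, eligible: A, B, C
Pot 2: 2 chips, eligible: A, B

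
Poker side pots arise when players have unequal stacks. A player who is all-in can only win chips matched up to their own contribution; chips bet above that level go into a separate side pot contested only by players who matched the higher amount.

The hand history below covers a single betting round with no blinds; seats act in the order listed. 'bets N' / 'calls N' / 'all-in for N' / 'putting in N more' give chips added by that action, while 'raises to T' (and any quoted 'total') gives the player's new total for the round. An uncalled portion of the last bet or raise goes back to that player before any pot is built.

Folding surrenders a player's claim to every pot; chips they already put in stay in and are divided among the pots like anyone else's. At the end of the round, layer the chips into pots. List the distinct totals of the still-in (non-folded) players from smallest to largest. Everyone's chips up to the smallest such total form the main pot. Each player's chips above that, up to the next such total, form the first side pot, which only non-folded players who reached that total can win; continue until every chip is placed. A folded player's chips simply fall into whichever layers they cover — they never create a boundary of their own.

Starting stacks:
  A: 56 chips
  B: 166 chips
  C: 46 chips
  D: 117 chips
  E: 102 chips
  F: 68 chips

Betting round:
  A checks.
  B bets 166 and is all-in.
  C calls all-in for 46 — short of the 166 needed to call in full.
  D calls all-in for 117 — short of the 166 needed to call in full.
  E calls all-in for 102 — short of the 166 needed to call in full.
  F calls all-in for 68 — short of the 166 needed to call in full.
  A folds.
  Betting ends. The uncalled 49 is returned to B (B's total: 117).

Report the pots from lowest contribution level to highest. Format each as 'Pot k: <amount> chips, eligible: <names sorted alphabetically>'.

Contributions (after 49 returned to B): B=117, C=46, D=117, E=102, F=68
Folded: A
Pot levels (distinct totals of non-folded players): 46, 68, 102, 117
Layer 1-46: 46 each from B, C, D, E, F = 46*5 = 230 chips; eligible B, C, D, E, F
Layer 47-68: 22 each from B, D, E, F = 22*4 = 88 chips; eligible B, D, E, F
Layer 69-102: 34 each from B, D, E = 34*3 = 102 chips; eligible B, D, E
Layer 103-117: 15 each from B, D = 15*2 = 30 chips; eligible B, D

Pot 1: 230 chips, eligible: B, C, D, E, F
Pot 2: 88 chips, eligible: B, D, E, F
Pot 3: 102 chips, eligible: B, D, E
Pot 4: 30 chips, eligible: B, D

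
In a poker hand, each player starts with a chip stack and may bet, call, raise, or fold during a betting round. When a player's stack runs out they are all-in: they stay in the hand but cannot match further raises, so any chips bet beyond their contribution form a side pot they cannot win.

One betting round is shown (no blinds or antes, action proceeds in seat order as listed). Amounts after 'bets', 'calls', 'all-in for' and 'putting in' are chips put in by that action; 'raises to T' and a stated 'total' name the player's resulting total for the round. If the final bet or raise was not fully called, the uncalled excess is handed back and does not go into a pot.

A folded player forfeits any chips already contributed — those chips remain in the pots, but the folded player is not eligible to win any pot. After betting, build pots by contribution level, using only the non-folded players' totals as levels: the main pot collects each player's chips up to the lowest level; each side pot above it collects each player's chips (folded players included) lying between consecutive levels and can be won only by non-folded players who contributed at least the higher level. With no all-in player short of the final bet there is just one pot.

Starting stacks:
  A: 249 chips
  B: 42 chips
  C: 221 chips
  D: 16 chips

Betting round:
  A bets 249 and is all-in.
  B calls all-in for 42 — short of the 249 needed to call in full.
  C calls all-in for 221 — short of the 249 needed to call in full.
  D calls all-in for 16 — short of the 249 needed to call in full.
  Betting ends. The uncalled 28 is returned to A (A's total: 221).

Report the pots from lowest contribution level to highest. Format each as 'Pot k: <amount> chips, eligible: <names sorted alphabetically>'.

Contributions (after 28 returned to A): A=221, B=42, C=221, D=16
Pot levels (distinct totals of non-folded players): 16, 42, 221
Layer 1-16: 16 each from A, B, C, D = 16*4 = 64 chips; eligible A, B, C, D
Layer 17-42: 26 each from A, B, C = 26*3 = 78 chips; eligible A, B, C
Layer 43-221: 179 each from A, C = 179*2 = 358 chips; eligible A, C

Pot 1: 64 chips, eligible: A, B, C, D
Pot 2: 78 chips, eligible: A, B, C
Pot 3: 358 chips, eligible: A, C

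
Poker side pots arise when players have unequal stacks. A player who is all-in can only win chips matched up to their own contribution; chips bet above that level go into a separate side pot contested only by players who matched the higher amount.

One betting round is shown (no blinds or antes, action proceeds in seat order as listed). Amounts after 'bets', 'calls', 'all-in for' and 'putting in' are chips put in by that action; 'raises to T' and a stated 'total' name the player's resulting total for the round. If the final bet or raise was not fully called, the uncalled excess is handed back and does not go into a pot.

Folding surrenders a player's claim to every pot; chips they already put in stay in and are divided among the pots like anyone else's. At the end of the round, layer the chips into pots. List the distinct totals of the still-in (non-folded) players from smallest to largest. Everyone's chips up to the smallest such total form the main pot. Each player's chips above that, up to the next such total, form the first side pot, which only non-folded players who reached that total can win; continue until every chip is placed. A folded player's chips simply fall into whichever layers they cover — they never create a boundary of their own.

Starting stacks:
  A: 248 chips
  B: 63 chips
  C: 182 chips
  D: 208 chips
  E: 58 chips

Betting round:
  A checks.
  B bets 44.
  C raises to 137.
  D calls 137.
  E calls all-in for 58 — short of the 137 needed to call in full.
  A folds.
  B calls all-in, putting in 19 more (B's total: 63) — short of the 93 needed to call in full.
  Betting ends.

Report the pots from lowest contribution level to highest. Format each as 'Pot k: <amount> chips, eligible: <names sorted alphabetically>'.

Pot 1: 232 chips, eligible: B, C, D, E
Pot 2: 15 chips, eligible: B, C, D
Pot 3: 148 chips, eligible: C, D

Derivation:
Contributions: B=63, C=137, D=137, E=58
Folded: A
Pot levels (distinct totals of non-folded players): 58, 63, 137
Layer 1-58: 58 each from B, C, D, E = 58*4 = 232 chips; eligible B, C, D, E
Layer 59-63: 5 each from B, C, D = 5*3 = 15 chips; eligible B, C, D
Layer 64-137: 74 each from C, D = 74*2 = 148 chips; eligible C, D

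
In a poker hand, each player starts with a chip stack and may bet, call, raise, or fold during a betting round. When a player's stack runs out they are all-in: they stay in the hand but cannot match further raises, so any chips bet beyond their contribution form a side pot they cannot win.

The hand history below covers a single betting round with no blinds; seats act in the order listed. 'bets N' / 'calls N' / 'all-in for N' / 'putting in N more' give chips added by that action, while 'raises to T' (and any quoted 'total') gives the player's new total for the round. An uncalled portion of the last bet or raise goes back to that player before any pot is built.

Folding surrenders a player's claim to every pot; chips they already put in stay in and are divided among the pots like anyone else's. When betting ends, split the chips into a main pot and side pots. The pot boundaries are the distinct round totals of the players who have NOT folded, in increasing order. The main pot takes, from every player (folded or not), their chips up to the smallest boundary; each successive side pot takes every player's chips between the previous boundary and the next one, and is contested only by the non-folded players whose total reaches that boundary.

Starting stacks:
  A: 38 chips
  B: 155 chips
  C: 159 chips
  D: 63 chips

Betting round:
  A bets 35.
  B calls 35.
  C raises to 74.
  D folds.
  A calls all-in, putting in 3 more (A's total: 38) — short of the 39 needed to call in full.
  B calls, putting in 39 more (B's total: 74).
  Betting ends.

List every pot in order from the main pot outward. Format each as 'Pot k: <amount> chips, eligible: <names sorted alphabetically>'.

Pot 1: 114 chips, eligible: A, B, C
Pot 2: 72 chips, eligible: B, C

Derivation:
Contributions: A=38, B=74, C=74
Folded: D
Pot levels (distinct totals of non-folded players): 38, 74
Layer 1-38: 38 each from A, B, C = 38*3 = 114 chips; eligible A, B, C
Layer 39-74: 36 each from B, C = 36*2 = 72 chips; eligible B, C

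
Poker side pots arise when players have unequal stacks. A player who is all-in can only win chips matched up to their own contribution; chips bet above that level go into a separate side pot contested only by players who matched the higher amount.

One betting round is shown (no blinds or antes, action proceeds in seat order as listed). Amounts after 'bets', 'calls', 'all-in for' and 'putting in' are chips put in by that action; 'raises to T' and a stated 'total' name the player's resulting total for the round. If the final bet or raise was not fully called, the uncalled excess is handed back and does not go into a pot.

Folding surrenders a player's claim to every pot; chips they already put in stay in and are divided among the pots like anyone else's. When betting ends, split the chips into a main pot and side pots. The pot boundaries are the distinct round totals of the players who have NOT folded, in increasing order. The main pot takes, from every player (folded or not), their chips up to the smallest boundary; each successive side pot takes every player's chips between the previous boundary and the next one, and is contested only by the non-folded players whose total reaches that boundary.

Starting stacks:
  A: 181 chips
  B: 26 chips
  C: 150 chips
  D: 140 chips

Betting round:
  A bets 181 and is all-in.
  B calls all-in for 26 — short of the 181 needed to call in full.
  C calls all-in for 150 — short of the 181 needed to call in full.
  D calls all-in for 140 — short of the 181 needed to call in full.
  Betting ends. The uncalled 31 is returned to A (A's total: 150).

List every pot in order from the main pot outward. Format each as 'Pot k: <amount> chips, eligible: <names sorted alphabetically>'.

Contributions (after 31 returned to A): A=150, B=26, C=150, D=140
Pot levels (distinct totals of non-folded players): 26, 140, 150
Layer 1-26: 26 each from A, B, C, D = 26*4 = 104 chips; eligible A, B, C, D
Layer 27-140: 114 each from A, C, D = 114*3 = 342 chips; eligible A, C, D
Layer 141-150: 10 each from A, C = 10*2 = 20 chips; eligible A, C

Pot 1: 104 chips, eligible: A, B, C, D
Pot 2: 342 chips, eligible: A, C, D
Pot 3: 20 chips, eligible: A, C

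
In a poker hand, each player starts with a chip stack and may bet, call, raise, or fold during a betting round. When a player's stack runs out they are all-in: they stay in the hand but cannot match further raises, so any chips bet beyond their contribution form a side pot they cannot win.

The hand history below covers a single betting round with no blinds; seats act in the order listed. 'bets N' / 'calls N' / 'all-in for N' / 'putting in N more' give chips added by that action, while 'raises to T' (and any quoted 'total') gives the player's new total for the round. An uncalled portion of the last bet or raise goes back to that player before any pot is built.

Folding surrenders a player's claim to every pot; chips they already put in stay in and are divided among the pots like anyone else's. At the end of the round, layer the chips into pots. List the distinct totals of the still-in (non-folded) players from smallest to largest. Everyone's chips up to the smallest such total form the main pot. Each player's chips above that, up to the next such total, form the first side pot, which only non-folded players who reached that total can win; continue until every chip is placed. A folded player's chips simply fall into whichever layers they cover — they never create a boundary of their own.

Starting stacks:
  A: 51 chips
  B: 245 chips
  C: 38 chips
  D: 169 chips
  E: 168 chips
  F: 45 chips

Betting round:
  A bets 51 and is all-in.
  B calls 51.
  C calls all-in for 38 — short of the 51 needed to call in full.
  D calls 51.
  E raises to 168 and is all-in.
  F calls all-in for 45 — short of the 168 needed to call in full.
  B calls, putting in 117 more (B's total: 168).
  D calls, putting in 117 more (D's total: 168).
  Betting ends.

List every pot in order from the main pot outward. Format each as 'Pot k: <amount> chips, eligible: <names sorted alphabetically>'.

Pot 1: 228 chips, eligible: A, B, C, D, E, F
Pot 2: 35 chips, eligible: A, B, D, E, F
Pot 3: 24 chips, eligible: A, B, D, E
Pot 4: 351 chips, eligible: B, D, E

Derivation:
Contributions: A=51, B=168, C=38, D=168, E=168, F=45
Pot levels (distinct totals of non-folded players): 38, 45, 51, 168
Layer 1-38: 38 each from A, B, C, D, E, F = 38*6 = 228 chips; eligible A, B, C, D, E, F
Layer 39-45: 7 each from A, B, D, E, F = 7*5 = 35 chips; eligible A, B, D, E, F
Layer 46-51: 6 each from A, B, D, E = 6*4 = 24 chips; eligible A, B, D, E
Layer 52-168: 117 each from B, D, E = 117*3 = 351 chips; eligible B, D, E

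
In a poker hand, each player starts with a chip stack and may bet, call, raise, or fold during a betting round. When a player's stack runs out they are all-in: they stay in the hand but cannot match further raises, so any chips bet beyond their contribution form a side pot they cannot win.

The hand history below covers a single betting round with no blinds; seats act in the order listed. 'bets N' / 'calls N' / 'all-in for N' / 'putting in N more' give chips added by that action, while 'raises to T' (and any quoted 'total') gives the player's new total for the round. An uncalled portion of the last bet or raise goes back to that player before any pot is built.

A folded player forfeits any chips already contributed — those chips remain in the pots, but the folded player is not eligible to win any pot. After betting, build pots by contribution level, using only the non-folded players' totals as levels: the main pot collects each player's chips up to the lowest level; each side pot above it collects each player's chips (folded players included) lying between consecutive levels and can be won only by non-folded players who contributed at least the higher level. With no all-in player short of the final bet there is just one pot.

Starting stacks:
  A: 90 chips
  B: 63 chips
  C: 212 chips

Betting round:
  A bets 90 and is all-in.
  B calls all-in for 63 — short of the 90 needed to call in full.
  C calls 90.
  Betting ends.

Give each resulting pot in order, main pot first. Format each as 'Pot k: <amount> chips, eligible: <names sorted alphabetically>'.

Contributions: A=90, B=63, C=90
Pot levels (distinct totals of non-folded players): 63, 90
Layer 1-63: 63 each from A, B, C = 63*3 = 189 chips; eligible A, B, C
Layer 64-90: 27 each from A, C = 27*2 = 54 chips; eligible A, C

Pot 1: 189 chips, eligible: A, B, C
Pot 2: 54 chips, eligible: A, C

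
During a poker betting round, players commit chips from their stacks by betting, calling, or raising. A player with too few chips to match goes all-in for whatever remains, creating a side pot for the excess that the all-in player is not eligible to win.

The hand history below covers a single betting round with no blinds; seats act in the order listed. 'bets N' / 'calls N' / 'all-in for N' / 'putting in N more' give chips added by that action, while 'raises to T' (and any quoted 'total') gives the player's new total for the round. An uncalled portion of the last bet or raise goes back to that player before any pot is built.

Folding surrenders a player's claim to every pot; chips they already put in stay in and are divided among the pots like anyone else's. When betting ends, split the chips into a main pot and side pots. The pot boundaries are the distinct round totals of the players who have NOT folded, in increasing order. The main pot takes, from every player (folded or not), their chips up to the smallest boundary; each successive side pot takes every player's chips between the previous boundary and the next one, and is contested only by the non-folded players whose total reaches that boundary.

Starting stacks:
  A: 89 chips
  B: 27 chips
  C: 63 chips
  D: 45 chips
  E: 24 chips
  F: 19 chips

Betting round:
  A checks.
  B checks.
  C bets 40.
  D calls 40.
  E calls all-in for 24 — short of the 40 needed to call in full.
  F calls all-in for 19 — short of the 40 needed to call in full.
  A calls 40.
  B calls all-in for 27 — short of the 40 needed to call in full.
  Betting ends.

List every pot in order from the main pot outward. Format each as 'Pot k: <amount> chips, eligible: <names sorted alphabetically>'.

Contributions: A=40, B=27, C=40, D=40, E=24, F=19
Pot levels (distinct totals of non-folded players): 19, 24, 27, 40
Layer 1-19: 19 each from A, B, C, D, E, F = 19*6 = 114 chips; eligible A, B, C, D, E, F
Layer 20-24: 5 each from A, B, C, D, E = 5*5 = 25 chips; eligible A, B, C, D, E
Layer 25-27: 3 each from A, B, C, D = 3*4 = 12 chips; eligible A, B, C, D
Layer 28-40: 13 each from A, C, D = 13*3 = 39 chips; eligible A, C, D

Pot 1: 114 chips, eligible: A, B, C, D, E, F
Pot 2: 25 chips, eligible: A, B, C, D, E
Pot 3: 12 chips, eligible: A, B, C, D
Pot 4: 39 chips, eligible: A, C, D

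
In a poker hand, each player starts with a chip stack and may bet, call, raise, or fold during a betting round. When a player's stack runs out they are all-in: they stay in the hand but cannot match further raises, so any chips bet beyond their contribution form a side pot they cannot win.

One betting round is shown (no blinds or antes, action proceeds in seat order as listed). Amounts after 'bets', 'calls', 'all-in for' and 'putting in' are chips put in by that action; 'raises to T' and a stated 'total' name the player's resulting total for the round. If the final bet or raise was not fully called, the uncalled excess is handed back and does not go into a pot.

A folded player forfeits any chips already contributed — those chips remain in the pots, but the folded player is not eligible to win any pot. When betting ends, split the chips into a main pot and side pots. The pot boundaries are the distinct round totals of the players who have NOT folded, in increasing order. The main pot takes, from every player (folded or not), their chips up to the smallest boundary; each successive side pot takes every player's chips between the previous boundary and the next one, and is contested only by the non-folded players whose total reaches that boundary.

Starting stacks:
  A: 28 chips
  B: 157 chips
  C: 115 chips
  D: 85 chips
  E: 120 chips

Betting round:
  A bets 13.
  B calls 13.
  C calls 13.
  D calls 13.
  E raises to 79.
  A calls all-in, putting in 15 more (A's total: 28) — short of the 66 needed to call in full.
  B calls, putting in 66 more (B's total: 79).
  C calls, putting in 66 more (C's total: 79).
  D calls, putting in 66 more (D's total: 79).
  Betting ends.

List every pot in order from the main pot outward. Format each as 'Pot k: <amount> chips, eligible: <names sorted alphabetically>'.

Pot 1: 140 chips, eligible: A, B, C, D, E
Pot 2: 204 chips, eligible: B, C, D, E

Derivation:
Contributions: A=28, B=79, C=79, D=79, E=79
Pot levels (distinct totals of non-folded players): 28, 79
Layer 1-28: 28 each from A, B, C, D, E = 28*5 = 140 chips; eligible A, B, C, D, E
Layer 29-79: 51 each from B, C, D, E = 51*4 = 204 chips; eligible B, C, D, E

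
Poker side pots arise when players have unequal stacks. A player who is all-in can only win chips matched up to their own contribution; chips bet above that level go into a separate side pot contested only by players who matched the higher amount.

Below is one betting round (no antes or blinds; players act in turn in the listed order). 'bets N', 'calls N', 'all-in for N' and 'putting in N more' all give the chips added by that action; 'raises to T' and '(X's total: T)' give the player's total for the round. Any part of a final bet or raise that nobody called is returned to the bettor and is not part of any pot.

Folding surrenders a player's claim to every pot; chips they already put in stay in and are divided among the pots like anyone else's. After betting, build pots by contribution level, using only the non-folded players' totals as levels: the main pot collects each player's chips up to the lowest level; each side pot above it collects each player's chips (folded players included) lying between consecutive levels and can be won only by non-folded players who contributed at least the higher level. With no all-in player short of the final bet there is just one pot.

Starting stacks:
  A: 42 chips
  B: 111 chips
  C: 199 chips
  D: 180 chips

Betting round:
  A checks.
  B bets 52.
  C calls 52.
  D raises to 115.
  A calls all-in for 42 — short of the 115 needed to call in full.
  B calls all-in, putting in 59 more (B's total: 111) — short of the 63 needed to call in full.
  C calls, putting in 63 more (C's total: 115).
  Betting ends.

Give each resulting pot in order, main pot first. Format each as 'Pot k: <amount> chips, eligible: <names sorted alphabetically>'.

Pot 1: 168 chips, eligible: A, B, C, D
Pot 2: 207 chips, eligible: B, C, D
Pot 3: 8 chips, eligible: C, D

Derivation:
Contributions: A=42, B=111, C=115, D=115
Pot levels (distinct totals of non-folded players): 42, 111, 115
Layer 1-42: 42 each from A, B, C, D = 42*4 = 168 chips; eligible A, B, C, D
Layer 43-111: 69 each from B, C, D = 69*3 = 207 chips; eligible B, C, D
Layer 112-115: 4 each from C, D = 4*2 = 8 chips; eligible C, D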